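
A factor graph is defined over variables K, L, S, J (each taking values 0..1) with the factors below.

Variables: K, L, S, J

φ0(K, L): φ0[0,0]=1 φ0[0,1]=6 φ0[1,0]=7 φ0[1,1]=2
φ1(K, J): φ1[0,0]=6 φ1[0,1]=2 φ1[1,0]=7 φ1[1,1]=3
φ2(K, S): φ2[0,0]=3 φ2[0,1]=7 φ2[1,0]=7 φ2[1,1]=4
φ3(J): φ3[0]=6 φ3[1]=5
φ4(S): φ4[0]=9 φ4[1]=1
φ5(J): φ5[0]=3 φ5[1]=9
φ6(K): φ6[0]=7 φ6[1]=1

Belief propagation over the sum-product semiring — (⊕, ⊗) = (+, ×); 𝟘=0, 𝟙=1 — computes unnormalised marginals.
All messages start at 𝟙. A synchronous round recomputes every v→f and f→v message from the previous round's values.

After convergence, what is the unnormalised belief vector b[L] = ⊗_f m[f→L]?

b[L] = [169533, 317718]

init: all messages = 𝟙 over 2 values
r1 m[φ0→K] = [7, 9]
r1 m[φ0→L] = [8, 8]
r1 m[φ1→K] = [8, 10]
r1 m[φ1→J] = [13, 5]
r1 m[φ2→K] = [10, 11]
r1 m[φ2→S] = [10, 11]
r1 m[φ3→J] = [6, 5]
r1 m[φ4→S] = [9, 1]
r1 m[φ5→J] = [3, 9]
r1 m[φ6→K] = [7, 1]
r1 m[K→φ0] = [1, 1]
r1 m[K→φ1] = [1, 1]
r1 m[K→φ2] = [1, 1]
r1 m[K→φ6] = [1, 1]
r1 m[L→φ0] = [1, 1]
r1 m[S→φ2] = [1, 1]
r1 m[S→φ4] = [1, 1]
r1 m[J→φ1] = [1, 1]
r1 m[J→φ3] = [1, 1]
r1 m[J→φ5] = [1, 1]
r2 m[φ0→K] = [7, 9]
r2 m[φ0→L] = [8, 8]
r2 m[φ1→K] = [8, 10]
r2 m[φ1→J] = [13, 5]
r2 m[φ2→K] = [10, 11]
r2 m[φ2→S] = [10, 11]
r2 m[φ3→J] = [6, 5]
r2 m[φ4→S] = [9, 1]
r2 m[φ5→J] = [3, 9]
r2 m[φ6→K] = [7, 1]
r2 m[K→φ0] = [560, 110]
r2 m[K→φ1] = [490, 99]
r2 m[K→φ2] = [392, 90]
r2 m[K→φ6] = [560, 990]
r2 m[L→φ0] = [1, 1]
r2 m[S→φ2] = [9, 1]
r2 m[S→φ4] = [10, 11]
r2 m[J→φ1] = [18, 45]
r2 m[J→φ3] = [39, 45]
r2 m[J→φ5] = [78, 25]
r3 m[φ0→K] = [7, 9]
r3 m[φ0→L] = [1330, 3580]
r3 m[φ1→K] = [198, 261]
r3 m[φ1→J] = [3633, 1277]
r3 m[φ2→K] = [34, 67]
r3 m[φ2→S] = [1806, 3104]
r3 m[φ3→J] = [6, 5]
r3 m[φ4→S] = [9, 1]
r3 m[φ5→J] = [3, 9]
r3 m[φ6→K] = [7, 1]
r3 m[K→φ0] = [560, 110]
r3 m[K→φ1] = [490, 99]
r3 m[K→φ2] = [392, 90]
r3 m[K→φ6] = [560, 990]
r3 m[L→φ0] = [1, 1]
r3 m[S→φ2] = [9, 1]
r3 m[S→φ4] = [10, 11]
r3 m[J→φ1] = [18, 45]
r3 m[J→φ3] = [39, 45]
r3 m[J→φ5] = [78, 25]
r4 m[φ0→K] = [7, 9]
r4 m[φ0→L] = [1330, 3580]
r4 m[φ1→K] = [198, 261]
r4 m[φ1→J] = [3633, 1277]
r4 m[φ2→K] = [34, 67]
r4 m[φ2→S] = [1806, 3104]
r4 m[φ3→J] = [6, 5]
r4 m[φ4→S] = [9, 1]
r4 m[φ5→J] = [3, 9]
r4 m[φ6→K] = [7, 1]
r4 m[K→φ0] = [47124, 17487]
r4 m[K→φ1] = [1666, 603]
r4 m[K→φ2] = [9702, 2349]
r4 m[K→φ6] = [47124, 157383]
r4 m[L→φ0] = [1, 1]
r4 m[S→φ2] = [9, 1]
r4 m[S→φ4] = [1806, 3104]
r4 m[J→φ1] = [18, 45]
r4 m[J→φ3] = [10899, 11493]
r4 m[J→φ5] = [21798, 6385]
r5 m[φ0→K] = [7, 9]
r5 m[φ0→L] = [169533, 317718]
r5 m[φ1→K] = [198, 261]
r5 m[φ1→J] = [14217, 5141]
r5 m[φ2→K] = [34, 67]
r5 m[φ2→S] = [45549, 77310]
r5 m[φ3→J] = [6, 5]
r5 m[φ4→S] = [9, 1]
r5 m[φ5→J] = [3, 9]
r5 m[φ6→K] = [7, 1]
r5 m[K→φ0] = [47124, 17487]
r5 m[K→φ1] = [1666, 603]
r5 m[K→φ2] = [9702, 2349]
r5 m[K→φ6] = [47124, 157383]
r5 m[L→φ0] = [1, 1]
r5 m[S→φ2] = [9, 1]
r5 m[S→φ4] = [1806, 3104]
r5 m[J→φ1] = [18, 45]
r5 m[J→φ3] = [10899, 11493]
r5 m[J→φ5] = [21798, 6385]
r6 m[φ0→K] = [7, 9]
r6 m[φ0→L] = [169533, 317718]
r6 m[φ1→K] = [198, 261]
r6 m[φ1→J] = [14217, 5141]
r6 m[φ2→K] = [34, 67]
r6 m[φ2→S] = [45549, 77310]
r6 m[φ3→J] = [6, 5]
r6 m[φ4→S] = [9, 1]
r6 m[φ5→J] = [3, 9]
r6 m[φ6→K] = [7, 1]
r6 m[K→φ0] = [47124, 17487]
r6 m[K→φ1] = [1666, 603]
r6 m[K→φ2] = [9702, 2349]
r6 m[K→φ6] = [47124, 157383]
r6 m[L→φ0] = [1, 1]
r6 m[S→φ2] = [9, 1]
r6 m[S→φ4] = [45549, 77310]
r6 m[J→φ1] = [18, 45]
r6 m[J→φ3] = [42651, 46269]
r6 m[J→φ5] = [85302, 25705]
r7 m[φ0→K] = [7, 9]
r7 m[φ0→L] = [169533, 317718]
r7 m[φ1→K] = [198, 261]
r7 m[φ1→J] = [14217, 5141]
r7 m[φ2→K] = [34, 67]
r7 m[φ2→S] = [45549, 77310]
r7 m[φ3→J] = [6, 5]
r7 m[φ4→S] = [9, 1]
r7 m[φ5→J] = [3, 9]
r7 m[φ6→K] = [7, 1]
r7 m[K→φ0] = [47124, 17487]
r7 m[K→φ1] = [1666, 603]
r7 m[K→φ2] = [9702, 2349]
r7 m[K→φ6] = [47124, 157383]
r7 m[L→φ0] = [1, 1]
r7 m[S→φ2] = [9, 1]
r7 m[S→φ4] = [45549, 77310]
r7 m[J→φ1] = [18, 45]
r7 m[J→φ3] = [42651, 46269]
r7 m[J→φ5] = [85302, 25705]
fixed point reached at round 7
b[L] = ⊗ incoming = [169533, 317718]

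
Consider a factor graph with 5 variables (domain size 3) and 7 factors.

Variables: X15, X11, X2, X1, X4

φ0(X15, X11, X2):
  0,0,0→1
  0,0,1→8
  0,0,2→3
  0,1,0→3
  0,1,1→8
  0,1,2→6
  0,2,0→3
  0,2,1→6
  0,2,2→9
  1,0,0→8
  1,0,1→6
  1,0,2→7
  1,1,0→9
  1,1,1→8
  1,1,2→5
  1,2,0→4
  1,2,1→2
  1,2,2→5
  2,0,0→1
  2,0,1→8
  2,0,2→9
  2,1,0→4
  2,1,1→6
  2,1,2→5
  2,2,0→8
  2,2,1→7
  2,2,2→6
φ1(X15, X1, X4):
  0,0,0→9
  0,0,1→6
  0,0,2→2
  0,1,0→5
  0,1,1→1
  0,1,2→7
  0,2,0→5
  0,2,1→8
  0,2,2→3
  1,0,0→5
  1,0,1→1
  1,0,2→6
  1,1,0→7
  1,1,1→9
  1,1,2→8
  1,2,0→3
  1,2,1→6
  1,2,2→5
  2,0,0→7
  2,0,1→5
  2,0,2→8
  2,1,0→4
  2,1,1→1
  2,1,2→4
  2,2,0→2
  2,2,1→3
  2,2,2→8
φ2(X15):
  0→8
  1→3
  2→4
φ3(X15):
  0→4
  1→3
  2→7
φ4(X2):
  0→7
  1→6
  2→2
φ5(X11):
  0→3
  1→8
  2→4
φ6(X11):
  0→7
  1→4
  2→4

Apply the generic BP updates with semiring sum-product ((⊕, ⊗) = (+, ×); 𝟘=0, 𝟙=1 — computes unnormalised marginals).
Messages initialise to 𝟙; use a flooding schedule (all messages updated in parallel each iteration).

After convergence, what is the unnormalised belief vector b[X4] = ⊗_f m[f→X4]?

b[X4] = [6076218, 4854924, 6297750]

init: all messages = 𝟙 over 3 values
r1 m[φ0→X15] = [47, 54, 54]
r1 m[φ0→X11] = [51, 54, 50]
r1 m[φ0→X2] = [41, 59, 55]
r1 m[φ1→X15] = [46, 50, 42]
r1 m[φ1→X1] = [49, 46, 43]
r1 m[φ1→X4] = [47, 40, 51]
r1 m[φ2→X15] = [8, 3, 4]
r1 m[φ3→X15] = [4, 3, 7]
r1 m[φ4→X2] = [7, 6, 2]
r1 m[φ5→X11] = [3, 8, 4]
r1 m[φ6→X11] = [7, 4, 4]
r1 m[X15→φ0] = [1, 1, 1]
r1 m[X15→φ1] = [1, 1, 1]
r1 m[X15→φ2] = [1, 1, 1]
r1 m[X15→φ3] = [1, 1, 1]
r1 m[X11→φ0] = [1, 1, 1]
r1 m[X11→φ5] = [1, 1, 1]
r1 m[X11→φ6] = [1, 1, 1]
r1 m[X2→φ0] = [1, 1, 1]
r1 m[X2→φ4] = [1, 1, 1]
r1 m[X1→φ1] = [1, 1, 1]
r1 m[X4→φ1] = [1, 1, 1]
r2 m[φ0→X15] = [47, 54, 54]
r2 m[φ0→X11] = [51, 54, 50]
r2 m[φ0→X2] = [41, 59, 55]
r2 m[φ1→X15] = [46, 50, 42]
r2 m[φ1→X1] = [49, 46, 43]
r2 m[φ1→X4] = [47, 40, 51]
r2 m[φ2→X15] = [8, 3, 4]
r2 m[φ3→X15] = [4, 3, 7]
r2 m[φ4→X2] = [7, 6, 2]
r2 m[φ5→X11] = [3, 8, 4]
r2 m[φ6→X11] = [7, 4, 4]
r2 m[X15→φ0] = [1472, 450, 1176]
r2 m[X15→φ1] = [1504, 486, 1512]
r2 m[X15→φ2] = [8648, 8100, 15876]
r2 m[X15→φ3] = [17296, 8100, 9072]
r2 m[X11→φ0] = [21, 32, 16]
r2 m[X11→φ5] = [357, 216, 200]
r2 m[X11→φ6] = [153, 432, 200]
r2 m[X2→φ0] = [7, 6, 2]
r2 m[X2→φ4] = [41, 59, 55]
r2 m[X1→φ1] = [1, 1, 1]
r2 m[X4→φ1] = [1, 1, 1]
r3 m[φ0→X15] = [5073, 6898, 5661]
r3 m[φ0→X11] = [223340, 260706, 262260]
r3 m[φ0→X2] = [802632, 1506812, 1284798]
r3 m[φ1→X15] = [46, 50, 42]
r3 m[φ1→X1] = [61640, 44824, 50524]
r3 m[φ1→X4] = [55522, 43944, 57522]
r3 m[φ2→X15] = [8, 3, 4]
r3 m[φ3→X15] = [4, 3, 7]
r3 m[φ4→X2] = [7, 6, 2]
r3 m[φ5→X11] = [3, 8, 4]
r3 m[φ6→X11] = [7, 4, 4]
r3 m[X15→φ0] = [1472, 450, 1176]
r3 m[X15→φ1] = [1504, 486, 1512]
r3 m[X15→φ2] = [8648, 8100, 15876]
r3 m[X15→φ3] = [17296, 8100, 9072]
r3 m[X11→φ0] = [21, 32, 16]
r3 m[X11→φ5] = [357, 216, 200]
r3 m[X11→φ6] = [153, 432, 200]
r3 m[X2→φ0] = [7, 6, 2]
r3 m[X2→φ4] = [41, 59, 55]
r3 m[X1→φ1] = [1, 1, 1]
r3 m[X4→φ1] = [1, 1, 1]
r4 m[φ0→X15] = [5073, 6898, 5661]
r4 m[φ0→X11] = [223340, 260706, 262260]
r4 m[φ0→X2] = [802632, 1506812, 1284798]
r4 m[φ1→X15] = [46, 50, 42]
r4 m[φ1→X1] = [61640, 44824, 50524]
r4 m[φ1→X4] = [55522, 43944, 57522]
r4 m[φ2→X15] = [8, 3, 4]
r4 m[φ3→X15] = [4, 3, 7]
r4 m[φ4→X2] = [7, 6, 2]
r4 m[φ5→X11] = [3, 8, 4]
r4 m[φ6→X11] = [7, 4, 4]
r4 m[X15→φ0] = [1472, 450, 1176]
r4 m[X15→φ1] = [162336, 62082, 158508]
r4 m[X15→φ2] = [933432, 1034700, 1664334]
r4 m[X15→φ3] = [1866864, 1034700, 951048]
r4 m[X11→φ0] = [21, 32, 16]
r4 m[X11→φ5] = [1563380, 1042824, 1049040]
r4 m[X11→φ6] = [670020, 2085648, 1049040]
r4 m[X2→φ0] = [7, 6, 2]
r4 m[X2→φ4] = [802632, 1506812, 1284798]
r4 m[X1→φ1] = [1, 1, 1]
r4 m[X4→φ1] = [1, 1, 1]
r5 m[φ0→X15] = [5073, 6898, 5661]
r5 m[φ0→X11] = [223340, 260706, 262260]
r5 m[φ0→X2] = [802632, 1506812, 1284798]
r5 m[φ1→X15] = [46, 50, 42]
r5 m[φ1→X1] = [6674856, 5026908, 5527128]
r5 m[φ1→X4] = [6076218, 4854924, 6297750]
r5 m[φ2→X15] = [8, 3, 4]
r5 m[φ3→X15] = [4, 3, 7]
r5 m[φ4→X2] = [7, 6, 2]
r5 m[φ5→X11] = [3, 8, 4]
r5 m[φ6→X11] = [7, 4, 4]
r5 m[X15→φ0] = [1472, 450, 1176]
r5 m[X15→φ1] = [162336, 62082, 158508]
r5 m[X15→φ2] = [933432, 1034700, 1664334]
r5 m[X15→φ3] = [1866864, 1034700, 951048]
r5 m[X11→φ0] = [21, 32, 16]
r5 m[X11→φ5] = [1563380, 1042824, 1049040]
r5 m[X11→φ6] = [670020, 2085648, 1049040]
r5 m[X2→φ0] = [7, 6, 2]
r5 m[X2→φ4] = [802632, 1506812, 1284798]
r5 m[X1→φ1] = [1, 1, 1]
r5 m[X4→φ1] = [1, 1, 1]
r6 m[φ0→X15] = [5073, 6898, 5661]
r6 m[φ0→X11] = [223340, 260706, 262260]
r6 m[φ0→X2] = [802632, 1506812, 1284798]
r6 m[φ1→X15] = [46, 50, 42]
r6 m[φ1→X1] = [6674856, 5026908, 5527128]
r6 m[φ1→X4] = [6076218, 4854924, 6297750]
r6 m[φ2→X15] = [8, 3, 4]
r6 m[φ3→X15] = [4, 3, 7]
r6 m[φ4→X2] = [7, 6, 2]
r6 m[φ5→X11] = [3, 8, 4]
r6 m[φ6→X11] = [7, 4, 4]
r6 m[X15→φ0] = [1472, 450, 1176]
r6 m[X15→φ1] = [162336, 62082, 158508]
r6 m[X15→φ2] = [933432, 1034700, 1664334]
r6 m[X15→φ3] = [1866864, 1034700, 951048]
r6 m[X11→φ0] = [21, 32, 16]
r6 m[X11→φ5] = [1563380, 1042824, 1049040]
r6 m[X11→φ6] = [670020, 2085648, 1049040]
r6 m[X2→φ0] = [7, 6, 2]
r6 m[X2→φ4] = [802632, 1506812, 1284798]
r6 m[X1→φ1] = [1, 1, 1]
r6 m[X4→φ1] = [1, 1, 1]
fixed point reached at round 6
b[X4] = ⊗ incoming = [6076218, 4854924, 6297750]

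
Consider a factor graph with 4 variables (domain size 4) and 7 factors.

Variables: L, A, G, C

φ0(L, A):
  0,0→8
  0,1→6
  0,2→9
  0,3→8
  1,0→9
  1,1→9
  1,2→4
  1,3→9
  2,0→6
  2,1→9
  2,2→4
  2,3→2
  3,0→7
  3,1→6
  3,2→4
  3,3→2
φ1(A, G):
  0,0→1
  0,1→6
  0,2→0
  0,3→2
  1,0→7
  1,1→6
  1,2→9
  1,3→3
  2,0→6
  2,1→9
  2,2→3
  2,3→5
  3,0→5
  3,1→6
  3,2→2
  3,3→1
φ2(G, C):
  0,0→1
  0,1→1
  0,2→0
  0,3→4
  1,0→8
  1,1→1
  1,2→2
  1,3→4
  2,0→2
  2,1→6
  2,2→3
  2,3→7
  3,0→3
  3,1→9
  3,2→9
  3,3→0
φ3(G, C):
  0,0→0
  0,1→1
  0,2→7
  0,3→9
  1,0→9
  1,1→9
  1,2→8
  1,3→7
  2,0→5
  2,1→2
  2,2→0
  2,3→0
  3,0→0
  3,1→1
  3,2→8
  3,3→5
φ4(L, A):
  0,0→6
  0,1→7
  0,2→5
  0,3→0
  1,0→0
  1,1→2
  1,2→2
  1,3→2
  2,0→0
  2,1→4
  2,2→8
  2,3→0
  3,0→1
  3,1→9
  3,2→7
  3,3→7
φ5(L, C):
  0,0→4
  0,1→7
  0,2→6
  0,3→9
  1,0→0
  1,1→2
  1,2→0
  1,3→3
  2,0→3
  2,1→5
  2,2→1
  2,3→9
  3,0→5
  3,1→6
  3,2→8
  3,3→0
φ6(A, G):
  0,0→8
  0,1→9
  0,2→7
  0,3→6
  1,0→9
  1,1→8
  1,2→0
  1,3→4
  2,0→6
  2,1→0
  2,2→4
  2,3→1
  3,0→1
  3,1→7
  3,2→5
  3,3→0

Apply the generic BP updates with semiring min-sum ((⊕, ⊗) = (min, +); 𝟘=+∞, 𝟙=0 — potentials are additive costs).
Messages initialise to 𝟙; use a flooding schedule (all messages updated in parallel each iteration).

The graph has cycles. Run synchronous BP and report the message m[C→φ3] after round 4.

init: all messages = 𝟙 over 4 values
r1 m[φ0→L] = [6, 4, 2, 2]
r1 m[φ0→A] = [6, 6, 4, 2]
r1 m[φ1→A] = [0, 3, 3, 1]
r1 m[φ1→G] = [1, 6, 0, 1]
r1 m[φ2→G] = [0, 1, 2, 0]
r1 m[φ2→C] = [1, 1, 0, 0]
r1 m[φ3→G] = [0, 7, 0, 0]
r1 m[φ3→C] = [0, 1, 0, 0]
r1 m[φ4→L] = [0, 0, 0, 1]
r1 m[φ4→A] = [0, 2, 2, 0]
r1 m[φ5→L] = [4, 0, 1, 0]
r1 m[φ5→C] = [0, 2, 0, 0]
r1 m[φ6→A] = [6, 0, 0, 0]
r1 m[φ6→G] = [1, 0, 0, 0]
r1 m[L→φ0] = [0, 0, 0, 0]
r1 m[L→φ4] = [0, 0, 0, 0]
r1 m[L→φ5] = [0, 0, 0, 0]
r1 m[A→φ0] = [0, 0, 0, 0]
r1 m[A→φ1] = [0, 0, 0, 0]
r1 m[A→φ4] = [0, 0, 0, 0]
r1 m[A→φ6] = [0, 0, 0, 0]
r1 m[G→φ1] = [0, 0, 0, 0]
r1 m[G→φ2] = [0, 0, 0, 0]
r1 m[G→φ3] = [0, 0, 0, 0]
r1 m[G→φ6] = [0, 0, 0, 0]
r1 m[C→φ2] = [0, 0, 0, 0]
r1 m[C→φ3] = [0, 0, 0, 0]
r1 m[C→φ5] = [0, 0, 0, 0]
r2 m[φ0→L] = [6, 4, 2, 2]
r2 m[φ0→A] = [6, 6, 4, 2]
r2 m[φ1→A] = [0, 3, 3, 1]
r2 m[φ1→G] = [1, 6, 0, 1]
r2 m[φ2→G] = [0, 1, 2, 0]
r2 m[φ2→C] = [1, 1, 0, 0]
r2 m[φ3→G] = [0, 7, 0, 0]
r2 m[φ3→C] = [0, 1, 0, 0]
r2 m[φ4→L] = [0, 0, 0, 1]
r2 m[φ4→A] = [0, 2, 2, 0]
r2 m[φ5→L] = [4, 0, 1, 0]
r2 m[φ5→C] = [0, 2, 0, 0]
r2 m[φ6→A] = [6, 0, 0, 0]
r2 m[φ6→G] = [1, 0, 0, 0]
r2 m[L→φ0] = [4, 0, 1, 1]
r2 m[L→φ4] = [10, 4, 3, 2]
r2 m[L→φ5] = [6, 4, 2, 3]
r2 m[A→φ0] = [6, 5, 5, 1]
r2 m[A→φ1] = [12, 8, 6, 2]
r2 m[A→φ4] = [12, 9, 7, 3]
r2 m[A→φ6] = [6, 11, 9, 3]
r2 m[G→φ1] = [1, 8, 2, 0]
r2 m[G→φ2] = [2, 13, 0, 1]
r2 m[G→φ3] = [2, 7, 2, 1]
r2 m[G→φ6] = [1, 14, 2, 1]
r2 m[C→φ2] = [0, 3, 0, 0]
r2 m[C→φ3] = [1, 3, 0, 0]
r2 m[C→φ5] = [1, 2, 0, 0]
r3 m[φ0→L] = [9, 9, 3, 3]
r3 m[φ0→A] = [7, 7, 4, 3]
r3 m[φ1→A] = [2, 3, 5, 1]
r3 m[φ1→G] = [7, 8, 4, 3]
r3 m[φ2→G] = [0, 2, 2, 0]
r3 m[φ2→C] = [2, 3, 2, 1]
r3 m[φ3→G] = [1, 7, 0, 1]
r3 m[φ3→C] = [1, 2, 2, 2]
r3 m[φ4→L] = [3, 5, 3, 10]
r3 m[φ4→A] = [3, 6, 6, 3]
r3 m[φ5→L] = [5, 0, 1, 0]
r3 m[φ5→C] = [4, 6, 3, 3]
r3 m[φ6→A] = [7, 2, 2, 1]
r3 m[φ6→G] = [4, 9, 8, 3]
r3 m[L→φ0] = [4, 0, 1, 1]
r3 m[L→φ4] = [10, 4, 3, 2]
r3 m[L→φ5] = [6, 4, 2, 3]
r3 m[A→φ0] = [6, 5, 5, 1]
r3 m[A→φ1] = [12, 8, 6, 2]
r3 m[A→φ4] = [12, 9, 7, 3]
r3 m[A→φ6] = [6, 11, 9, 3]
r3 m[G→φ1] = [1, 8, 2, 0]
r3 m[G→φ2] = [2, 13, 0, 1]
r3 m[G→φ3] = [2, 7, 2, 1]
r3 m[G→φ6] = [1, 14, 2, 1]
r3 m[C→φ2] = [0, 3, 0, 0]
r3 m[C→φ3] = [1, 3, 0, 0]
r3 m[C→φ5] = [1, 2, 0, 0]
r4 m[φ0→L] = [9, 9, 3, 3]
r4 m[φ0→A] = [7, 7, 4, 3]
r4 m[φ1→A] = [2, 3, 5, 1]
r4 m[φ1→G] = [7, 8, 4, 3]
r4 m[φ2→G] = [0, 2, 2, 0]
r4 m[φ2→C] = [2, 3, 2, 1]
r4 m[φ3→G] = [1, 7, 0, 1]
r4 m[φ3→C] = [1, 2, 2, 2]
r4 m[φ4→L] = [3, 5, 3, 10]
r4 m[φ4→A] = [3, 6, 6, 3]
r4 m[φ5→L] = [5, 0, 1, 0]
r4 m[φ5→C] = [4, 6, 3, 3]
r4 m[φ6→A] = [7, 2, 2, 1]
r4 m[φ6→G] = [4, 9, 8, 3]
r4 m[L→φ0] = [8, 5, 4, 10]
r4 m[L→φ4] = [14, 9, 4, 3]
r4 m[L→φ5] = [12, 14, 6, 13]
r4 m[A→φ0] = [12, 11, 13, 5]
r4 m[A→φ1] = [17, 15, 12, 7]
r4 m[A→φ4] = [16, 12, 11, 5]
r4 m[A→φ6] = [12, 16, 15, 7]
r4 m[G→φ1] = [5, 18, 10, 4]
r4 m[G→φ2] = [12, 24, 12, 7]
r4 m[G→φ3] = [11, 19, 14, 6]
r4 m[G→φ6] = [8, 17, 6, 4]
r4 m[C→φ2] = [5, 8, 5, 5]
r4 m[C→φ3] = [6, 9, 5, 4]
r4 m[C→φ5] = [3, 5, 4, 3]

message @ round 4 = [6, 9, 5, 4]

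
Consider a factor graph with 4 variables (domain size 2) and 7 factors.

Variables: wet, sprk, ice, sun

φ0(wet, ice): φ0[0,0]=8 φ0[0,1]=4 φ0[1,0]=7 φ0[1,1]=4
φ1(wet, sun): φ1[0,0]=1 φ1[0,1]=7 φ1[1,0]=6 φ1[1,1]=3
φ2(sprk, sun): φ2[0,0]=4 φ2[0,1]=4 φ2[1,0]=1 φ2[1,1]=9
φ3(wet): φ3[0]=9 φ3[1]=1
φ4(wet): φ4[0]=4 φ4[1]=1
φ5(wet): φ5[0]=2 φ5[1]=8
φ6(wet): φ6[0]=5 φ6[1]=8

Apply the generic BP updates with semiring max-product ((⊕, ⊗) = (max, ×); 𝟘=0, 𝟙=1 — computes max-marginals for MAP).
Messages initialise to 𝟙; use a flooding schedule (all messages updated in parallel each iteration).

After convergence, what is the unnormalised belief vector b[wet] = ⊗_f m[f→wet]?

b[wet] = [181440, 12096]

init: all messages = 𝟙 over 2 values
r1 m[φ0→wet] = [8, 7]
r1 m[φ0→ice] = [8, 4]
r1 m[φ1→wet] = [7, 6]
r1 m[φ1→sun] = [6, 7]
r1 m[φ2→sprk] = [4, 9]
r1 m[φ2→sun] = [4, 9]
r1 m[φ3→wet] = [9, 1]
r1 m[φ4→wet] = [4, 1]
r1 m[φ5→wet] = [2, 8]
r1 m[φ6→wet] = [5, 8]
r1 m[wet→φ0] = [1, 1]
r1 m[wet→φ1] = [1, 1]
r1 m[wet→φ3] = [1, 1]
r1 m[wet→φ4] = [1, 1]
r1 m[wet→φ5] = [1, 1]
r1 m[wet→φ6] = [1, 1]
r1 m[sprk→φ2] = [1, 1]
r1 m[ice→φ0] = [1, 1]
r1 m[sun→φ1] = [1, 1]
r1 m[sun→φ2] = [1, 1]
r2 m[φ0→wet] = [8, 7]
r2 m[φ0→ice] = [8, 4]
r2 m[φ1→wet] = [7, 6]
r2 m[φ1→sun] = [6, 7]
r2 m[φ2→sprk] = [4, 9]
r2 m[φ2→sun] = [4, 9]
r2 m[φ3→wet] = [9, 1]
r2 m[φ4→wet] = [4, 1]
r2 m[φ5→wet] = [2, 8]
r2 m[φ6→wet] = [5, 8]
r2 m[wet→φ0] = [2520, 384]
r2 m[wet→φ1] = [2880, 448]
r2 m[wet→φ3] = [2240, 2688]
r2 m[wet→φ4] = [5040, 2688]
r2 m[wet→φ5] = [10080, 336]
r2 m[wet→φ6] = [4032, 336]
r2 m[sprk→φ2] = [1, 1]
r2 m[ice→φ0] = [1, 1]
r2 m[sun→φ1] = [4, 9]
r2 m[sun→φ2] = [6, 7]
r3 m[φ0→wet] = [8, 7]
r3 m[φ0→ice] = [20160, 10080]
r3 m[φ1→wet] = [63, 27]
r3 m[φ1→sun] = [2880, 20160]
r3 m[φ2→sprk] = [28, 63]
r3 m[φ2→sun] = [4, 9]
r3 m[φ3→wet] = [9, 1]
r3 m[φ4→wet] = [4, 1]
r3 m[φ5→wet] = [2, 8]
r3 m[φ6→wet] = [5, 8]
r3 m[wet→φ0] = [2520, 384]
r3 m[wet→φ1] = [2880, 448]
r3 m[wet→φ3] = [2240, 2688]
r3 m[wet→φ4] = [5040, 2688]
r3 m[wet→φ5] = [10080, 336]
r3 m[wet→φ6] = [4032, 336]
r3 m[sprk→φ2] = [1, 1]
r3 m[ice→φ0] = [1, 1]
r3 m[sun→φ1] = [4, 9]
r3 m[sun→φ2] = [6, 7]
r4 m[φ0→wet] = [8, 7]
r4 m[φ0→ice] = [20160, 10080]
r4 m[φ1→wet] = [63, 27]
r4 m[φ1→sun] = [2880, 20160]
r4 m[φ2→sprk] = [28, 63]
r4 m[φ2→sun] = [4, 9]
r4 m[φ3→wet] = [9, 1]
r4 m[φ4→wet] = [4, 1]
r4 m[φ5→wet] = [2, 8]
r4 m[φ6→wet] = [5, 8]
r4 m[wet→φ0] = [22680, 1728]
r4 m[wet→φ1] = [2880, 448]
r4 m[wet→φ3] = [20160, 12096]
r4 m[wet→φ4] = [45360, 12096]
r4 m[wet→φ5] = [90720, 1512]
r4 m[wet→φ6] = [36288, 1512]
r4 m[sprk→φ2] = [1, 1]
r4 m[ice→φ0] = [1, 1]
r4 m[sun→φ1] = [4, 9]
r4 m[sun→φ2] = [2880, 20160]
r5 m[φ0→wet] = [8, 7]
r5 m[φ0→ice] = [181440, 90720]
r5 m[φ1→wet] = [63, 27]
r5 m[φ1→sun] = [2880, 20160]
r5 m[φ2→sprk] = [80640, 181440]
r5 m[φ2→sun] = [4, 9]
r5 m[φ3→wet] = [9, 1]
r5 m[φ4→wet] = [4, 1]
r5 m[φ5→wet] = [2, 8]
r5 m[φ6→wet] = [5, 8]
r5 m[wet→φ0] = [22680, 1728]
r5 m[wet→φ1] = [2880, 448]
r5 m[wet→φ3] = [20160, 12096]
r5 m[wet→φ4] = [45360, 12096]
r5 m[wet→φ5] = [90720, 1512]
r5 m[wet→φ6] = [36288, 1512]
r5 m[sprk→φ2] = [1, 1]
r5 m[ice→φ0] = [1, 1]
r5 m[sun→φ1] = [4, 9]
r5 m[sun→φ2] = [2880, 20160]
r6 m[φ0→wet] = [8, 7]
r6 m[φ0→ice] = [181440, 90720]
r6 m[φ1→wet] = [63, 27]
r6 m[φ1→sun] = [2880, 20160]
r6 m[φ2→sprk] = [80640, 181440]
r6 m[φ2→sun] = [4, 9]
r6 m[φ3→wet] = [9, 1]
r6 m[φ4→wet] = [4, 1]
r6 m[φ5→wet] = [2, 8]
r6 m[φ6→wet] = [5, 8]
r6 m[wet→φ0] = [22680, 1728]
r6 m[wet→φ1] = [2880, 448]
r6 m[wet→φ3] = [20160, 12096]
r6 m[wet→φ4] = [45360, 12096]
r6 m[wet→φ5] = [90720, 1512]
r6 m[wet→φ6] = [36288, 1512]
r6 m[sprk→φ2] = [1, 1]
r6 m[ice→φ0] = [1, 1]
r6 m[sun→φ1] = [4, 9]
r6 m[sun→φ2] = [2880, 20160]
fixed point reached at round 6
b[wet] = ⊗ incoming = [181440, 12096]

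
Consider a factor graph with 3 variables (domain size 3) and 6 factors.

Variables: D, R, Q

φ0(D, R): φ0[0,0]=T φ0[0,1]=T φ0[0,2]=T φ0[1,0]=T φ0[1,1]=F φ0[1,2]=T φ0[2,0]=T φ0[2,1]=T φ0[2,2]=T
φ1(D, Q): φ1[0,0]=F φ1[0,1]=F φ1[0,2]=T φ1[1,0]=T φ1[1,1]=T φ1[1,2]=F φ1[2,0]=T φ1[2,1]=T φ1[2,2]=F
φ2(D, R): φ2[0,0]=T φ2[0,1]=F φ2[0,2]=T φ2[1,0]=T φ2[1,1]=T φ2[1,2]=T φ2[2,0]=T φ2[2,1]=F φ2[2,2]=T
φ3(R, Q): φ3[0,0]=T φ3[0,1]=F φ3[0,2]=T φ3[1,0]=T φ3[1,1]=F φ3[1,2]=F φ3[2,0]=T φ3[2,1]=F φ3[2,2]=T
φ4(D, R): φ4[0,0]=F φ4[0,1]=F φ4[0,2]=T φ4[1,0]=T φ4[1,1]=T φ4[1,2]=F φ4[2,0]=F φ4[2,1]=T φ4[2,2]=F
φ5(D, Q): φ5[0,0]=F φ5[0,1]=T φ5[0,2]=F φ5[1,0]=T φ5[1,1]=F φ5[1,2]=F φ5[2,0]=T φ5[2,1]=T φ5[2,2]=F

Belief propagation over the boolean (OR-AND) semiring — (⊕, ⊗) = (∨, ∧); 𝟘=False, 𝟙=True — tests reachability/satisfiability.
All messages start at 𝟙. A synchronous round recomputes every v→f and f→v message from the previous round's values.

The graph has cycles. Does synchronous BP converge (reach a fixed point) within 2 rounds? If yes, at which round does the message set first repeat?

init: all messages = 𝟙 over 3 values
r1 m[φ0→D] = [T, T, T]
r1 m[φ0→R] = [T, T, T]
r1 m[φ1→D] = [T, T, T]
r1 m[φ1→Q] = [T, T, T]
r1 m[φ2→D] = [T, T, T]
r1 m[φ2→R] = [T, T, T]
r1 m[φ3→R] = [T, T, T]
r1 m[φ3→Q] = [T, F, T]
r1 m[φ4→D] = [T, T, T]
r1 m[φ4→R] = [T, T, T]
r1 m[φ5→D] = [T, T, T]
r1 m[φ5→Q] = [T, T, F]
r1 m[D→φ0] = [T, T, T]
r1 m[D→φ1] = [T, T, T]
r1 m[D→φ2] = [T, T, T]
r1 m[D→φ4] = [T, T, T]
r1 m[D→φ5] = [T, T, T]
r1 m[R→φ0] = [T, T, T]
r1 m[R→φ2] = [T, T, T]
r1 m[R→φ3] = [T, T, T]
r1 m[R→φ4] = [T, T, T]
r1 m[Q→φ1] = [T, T, T]
r1 m[Q→φ3] = [T, T, T]
r1 m[Q→φ5] = [T, T, T]
r2 m[φ0→D] = [T, T, T]
r2 m[φ0→R] = [T, T, T]
r2 m[φ1→D] = [T, T, T]
r2 m[φ1→Q] = [T, T, T]
r2 m[φ2→D] = [T, T, T]
r2 m[φ2→R] = [T, T, T]
r2 m[φ3→R] = [T, T, T]
r2 m[φ3→Q] = [T, F, T]
r2 m[φ4→D] = [T, T, T]
r2 m[φ4→R] = [T, T, T]
r2 m[φ5→D] = [T, T, T]
r2 m[φ5→Q] = [T, T, F]
r2 m[D→φ0] = [T, T, T]
r2 m[D→φ1] = [T, T, T]
r2 m[D→φ2] = [T, T, T]
r2 m[D→φ4] = [T, T, T]
r2 m[D→φ5] = [T, T, T]
r2 m[R→φ0] = [T, T, T]
r2 m[R→φ2] = [T, T, T]
r2 m[R→φ3] = [T, T, T]
r2 m[R→φ4] = [T, T, T]
r2 m[Q→φ1] = [T, F, F]
r2 m[Q→φ3] = [T, T, F]
r2 m[Q→φ5] = [T, F, T]
no fixed point within 2 rounds

NOT CONVERGED within 2 rounds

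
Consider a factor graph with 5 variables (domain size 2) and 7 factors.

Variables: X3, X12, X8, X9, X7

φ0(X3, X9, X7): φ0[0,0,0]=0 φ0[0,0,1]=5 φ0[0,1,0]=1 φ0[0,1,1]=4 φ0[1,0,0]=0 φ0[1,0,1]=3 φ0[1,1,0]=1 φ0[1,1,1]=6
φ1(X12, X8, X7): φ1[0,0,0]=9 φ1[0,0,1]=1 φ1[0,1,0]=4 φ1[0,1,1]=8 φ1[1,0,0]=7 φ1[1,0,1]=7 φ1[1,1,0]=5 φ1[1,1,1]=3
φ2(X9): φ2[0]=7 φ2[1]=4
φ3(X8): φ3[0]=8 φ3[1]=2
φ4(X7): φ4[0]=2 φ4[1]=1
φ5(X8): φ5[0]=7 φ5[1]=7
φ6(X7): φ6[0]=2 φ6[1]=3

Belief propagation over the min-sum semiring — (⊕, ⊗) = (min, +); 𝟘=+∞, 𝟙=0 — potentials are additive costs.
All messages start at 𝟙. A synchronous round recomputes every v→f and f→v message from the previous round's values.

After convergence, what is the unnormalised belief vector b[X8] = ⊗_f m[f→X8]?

b[X8] = [28, 22]

init: all messages = 𝟙 over 2 values
r1 m[φ0→X3] = [0, 0]
r1 m[φ0→X9] = [0, 1]
r1 m[φ0→X7] = [0, 3]
r1 m[φ1→X12] = [1, 3]
r1 m[φ1→X8] = [1, 3]
r1 m[φ1→X7] = [4, 1]
r1 m[φ2→X9] = [7, 4]
r1 m[φ3→X8] = [8, 2]
r1 m[φ4→X7] = [2, 1]
r1 m[φ5→X8] = [7, 7]
r1 m[φ6→X7] = [2, 3]
r1 m[X3→φ0] = [0, 0]
r1 m[X12→φ1] = [0, 0]
r1 m[X8→φ1] = [0, 0]
r1 m[X8→φ3] = [0, 0]
r1 m[X8→φ5] = [0, 0]
r1 m[X9→φ0] = [0, 0]
r1 m[X9→φ2] = [0, 0]
r1 m[X7→φ0] = [0, 0]
r1 m[X7→φ1] = [0, 0]
r1 m[X7→φ4] = [0, 0]
r1 m[X7→φ6] = [0, 0]
r2 m[φ0→X3] = [0, 0]
r2 m[φ0→X9] = [0, 1]
r2 m[φ0→X7] = [0, 3]
r2 m[φ1→X12] = [1, 3]
r2 m[φ1→X8] = [1, 3]
r2 m[φ1→X7] = [4, 1]
r2 m[φ2→X9] = [7, 4]
r2 m[φ3→X8] = [8, 2]
r2 m[φ4→X7] = [2, 1]
r2 m[φ5→X8] = [7, 7]
r2 m[φ6→X7] = [2, 3]
r2 m[X3→φ0] = [0, 0]
r2 m[X12→φ1] = [0, 0]
r2 m[X8→φ1] = [15, 9]
r2 m[X8→φ3] = [8, 10]
r2 m[X8→φ5] = [9, 5]
r2 m[X9→φ0] = [7, 4]
r2 m[X9→φ2] = [0, 1]
r2 m[X7→φ0] = [8, 5]
r2 m[X7→φ1] = [4, 7]
r2 m[X7→φ4] = [6, 7]
r2 m[X7→φ6] = [6, 5]
r3 m[φ0→X3] = [13, 13]
r3 m[φ0→X9] = [8, 9]
r3 m[φ0→X7] = [5, 8]
r3 m[φ1→X12] = [17, 18]
r3 m[φ1→X8] = [8, 8]
r3 m[φ1→X7] = [13, 12]
r3 m[φ2→X9] = [7, 4]
r3 m[φ3→X8] = [8, 2]
r3 m[φ4→X7] = [2, 1]
r3 m[φ5→X8] = [7, 7]
r3 m[φ6→X7] = [2, 3]
r3 m[X3→φ0] = [0, 0]
r3 m[X12→φ1] = [0, 0]
r3 m[X8→φ1] = [15, 9]
r3 m[X8→φ3] = [8, 10]
r3 m[X8→φ5] = [9, 5]
r3 m[X9→φ0] = [7, 4]
r3 m[X9→φ2] = [0, 1]
r3 m[X7→φ0] = [8, 5]
r3 m[X7→φ1] = [4, 7]
r3 m[X7→φ4] = [6, 7]
r3 m[X7→φ6] = [6, 5]
r4 m[φ0→X3] = [13, 13]
r4 m[φ0→X9] = [8, 9]
r4 m[φ0→X7] = [5, 8]
r4 m[φ1→X12] = [17, 18]
r4 m[φ1→X8] = [8, 8]
r4 m[φ1→X7] = [13, 12]
r4 m[φ2→X9] = [7, 4]
r4 m[φ3→X8] = [8, 2]
r4 m[φ4→X7] = [2, 1]
r4 m[φ5→X8] = [7, 7]
r4 m[φ6→X7] = [2, 3]
r4 m[X3→φ0] = [0, 0]
r4 m[X12→φ1] = [0, 0]
r4 m[X8→φ1] = [15, 9]
r4 m[X8→φ3] = [15, 15]
r4 m[X8→φ5] = [16, 10]
r4 m[X9→φ0] = [7, 4]
r4 m[X9→φ2] = [8, 9]
r4 m[X7→φ0] = [17, 16]
r4 m[X7→φ1] = [9, 12]
r4 m[X7→φ4] = [20, 23]
r4 m[X7→φ6] = [20, 21]
r5 m[φ0→X3] = [22, 22]
r5 m[φ0→X9] = [17, 18]
r5 m[φ0→X7] = [5, 8]
r5 m[φ1→X12] = [22, 23]
r5 m[φ1→X8] = [13, 13]
r5 m[φ1→X7] = [13, 12]
r5 m[φ2→X9] = [7, 4]
r5 m[φ3→X8] = [8, 2]
r5 m[φ4→X7] = [2, 1]
r5 m[φ5→X8] = [7, 7]
r5 m[φ6→X7] = [2, 3]
r5 m[X3→φ0] = [0, 0]
r5 m[X12→φ1] = [0, 0]
r5 m[X8→φ1] = [15, 9]
r5 m[X8→φ3] = [15, 15]
r5 m[X8→φ5] = [16, 10]
r5 m[X9→φ0] = [7, 4]
r5 m[X9→φ2] = [8, 9]
r5 m[X7→φ0] = [17, 16]
r5 m[X7→φ1] = [9, 12]
r5 m[X7→φ4] = [20, 23]
r5 m[X7→φ6] = [20, 21]
r6 m[φ0→X3] = [22, 22]
r6 m[φ0→X9] = [17, 18]
r6 m[φ0→X7] = [5, 8]
r6 m[φ1→X12] = [22, 23]
r6 m[φ1→X8] = [13, 13]
r6 m[φ1→X7] = [13, 12]
r6 m[φ2→X9] = [7, 4]
r6 m[φ3→X8] = [8, 2]
r6 m[φ4→X7] = [2, 1]
r6 m[φ5→X8] = [7, 7]
r6 m[φ6→X7] = [2, 3]
r6 m[X3→φ0] = [0, 0]
r6 m[X12→φ1] = [0, 0]
r6 m[X8→φ1] = [15, 9]
r6 m[X8→φ3] = [20, 20]
r6 m[X8→φ5] = [21, 15]
r6 m[X9→φ0] = [7, 4]
r6 m[X9→φ2] = [17, 18]
r6 m[X7→φ0] = [17, 16]
r6 m[X7→φ1] = [9, 12]
r6 m[X7→φ4] = [20, 23]
r6 m[X7→φ6] = [20, 21]
r7 m[φ0→X3] = [22, 22]
r7 m[φ0→X9] = [17, 18]
r7 m[φ0→X7] = [5, 8]
r7 m[φ1→X12] = [22, 23]
r7 m[φ1→X8] = [13, 13]
r7 m[φ1→X7] = [13, 12]
r7 m[φ2→X9] = [7, 4]
r7 m[φ3→X8] = [8, 2]
r7 m[φ4→X7] = [2, 1]
r7 m[φ5→X8] = [7, 7]
r7 m[φ6→X7] = [2, 3]
r7 m[X3→φ0] = [0, 0]
r7 m[X12→φ1] = [0, 0]
r7 m[X8→φ1] = [15, 9]
r7 m[X8→φ3] = [20, 20]
r7 m[X8→φ5] = [21, 15]
r7 m[X9→φ0] = [7, 4]
r7 m[X9→φ2] = [17, 18]
r7 m[X7→φ0] = [17, 16]
r7 m[X7→φ1] = [9, 12]
r7 m[X7→φ4] = [20, 23]
r7 m[X7→φ6] = [20, 21]
fixed point reached at round 7
b[X8] = ⊗ incoming = [28, 22]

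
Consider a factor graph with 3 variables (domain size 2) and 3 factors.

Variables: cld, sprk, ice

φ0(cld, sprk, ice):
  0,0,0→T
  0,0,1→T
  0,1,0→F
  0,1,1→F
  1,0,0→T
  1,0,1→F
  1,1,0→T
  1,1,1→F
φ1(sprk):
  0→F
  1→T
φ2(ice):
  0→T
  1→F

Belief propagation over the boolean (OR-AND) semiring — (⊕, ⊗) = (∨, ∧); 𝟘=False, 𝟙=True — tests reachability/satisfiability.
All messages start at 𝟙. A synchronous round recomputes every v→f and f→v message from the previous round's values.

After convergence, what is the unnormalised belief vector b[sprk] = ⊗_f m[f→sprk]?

init: all messages = 𝟙 over 2 values
r1 m[φ0→cld] = [T, T]
r1 m[φ0→sprk] = [T, T]
r1 m[φ0→ice] = [T, T]
r1 m[φ1→sprk] = [F, T]
r1 m[φ2→ice] = [T, F]
r1 m[cld→φ0] = [T, T]
r1 m[sprk→φ0] = [T, T]
r1 m[sprk→φ1] = [T, T]
r1 m[ice→φ0] = [T, T]
r1 m[ice→φ2] = [T, T]
r2 m[φ0→cld] = [T, T]
r2 m[φ0→sprk] = [T, T]
r2 m[φ0→ice] = [T, T]
r2 m[φ1→sprk] = [F, T]
r2 m[φ2→ice] = [T, F]
r2 m[cld→φ0] = [T, T]
r2 m[sprk→φ0] = [F, T]
r2 m[sprk→φ1] = [T, T]
r2 m[ice→φ0] = [T, F]
r2 m[ice→φ2] = [T, T]
r3 m[φ0→cld] = [F, T]
r3 m[φ0→sprk] = [T, T]
r3 m[φ0→ice] = [T, F]
r3 m[φ1→sprk] = [F, T]
r3 m[φ2→ice] = [T, F]
r3 m[cld→φ0] = [T, T]
r3 m[sprk→φ0] = [F, T]
r3 m[sprk→φ1] = [T, T]
r3 m[ice→φ0] = [T, F]
r3 m[ice→φ2] = [T, T]
r4 m[φ0→cld] = [F, T]
r4 m[φ0→sprk] = [T, T]
r4 m[φ0→ice] = [T, F]
r4 m[φ1→sprk] = [F, T]
r4 m[φ2→ice] = [T, F]
r4 m[cld→φ0] = [T, T]
r4 m[sprk→φ0] = [F, T]
r4 m[sprk→φ1] = [T, T]
r4 m[ice→φ0] = [T, F]
r4 m[ice→φ2] = [T, F]
r5 m[φ0→cld] = [F, T]
r5 m[φ0→sprk] = [T, T]
r5 m[φ0→ice] = [T, F]
r5 m[φ1→sprk] = [F, T]
r5 m[φ2→ice] = [T, F]
r5 m[cld→φ0] = [T, T]
r5 m[sprk→φ0] = [F, T]
r5 m[sprk→φ1] = [T, T]
r5 m[ice→φ0] = [T, F]
r5 m[ice→φ2] = [T, F]
fixed point reached at round 5
b[sprk] = ⊗ incoming = [F, T]

b[sprk] = [F, T]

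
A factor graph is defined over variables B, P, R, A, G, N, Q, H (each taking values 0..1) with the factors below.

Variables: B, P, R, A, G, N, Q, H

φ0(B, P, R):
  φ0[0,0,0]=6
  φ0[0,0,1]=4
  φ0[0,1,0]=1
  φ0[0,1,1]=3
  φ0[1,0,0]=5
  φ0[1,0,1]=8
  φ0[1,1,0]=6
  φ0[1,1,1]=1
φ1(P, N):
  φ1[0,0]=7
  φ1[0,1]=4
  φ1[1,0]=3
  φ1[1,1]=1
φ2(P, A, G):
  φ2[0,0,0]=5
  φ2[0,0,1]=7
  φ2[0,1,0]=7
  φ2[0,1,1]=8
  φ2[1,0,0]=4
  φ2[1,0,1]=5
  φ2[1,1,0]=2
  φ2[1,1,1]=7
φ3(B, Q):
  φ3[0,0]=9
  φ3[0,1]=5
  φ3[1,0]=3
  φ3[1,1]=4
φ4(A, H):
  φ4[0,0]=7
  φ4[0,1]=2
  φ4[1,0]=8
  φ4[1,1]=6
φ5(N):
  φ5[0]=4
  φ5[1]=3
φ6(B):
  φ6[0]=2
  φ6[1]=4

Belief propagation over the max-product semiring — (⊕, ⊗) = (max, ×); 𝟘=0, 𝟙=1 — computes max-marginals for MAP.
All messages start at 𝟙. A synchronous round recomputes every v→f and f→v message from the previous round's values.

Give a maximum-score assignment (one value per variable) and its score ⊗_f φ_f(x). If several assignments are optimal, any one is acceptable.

init: all messages = 𝟙 over 2 values
r1 m[φ0→B] = [6, 8]
r1 m[φ0→P] = [8, 6]
r1 m[φ0→R] = [6, 8]
r1 m[φ1→P] = [7, 3]
r1 m[φ1→N] = [7, 4]
r1 m[φ2→P] = [8, 7]
r1 m[φ2→A] = [7, 8]
r1 m[φ2→G] = [7, 8]
r1 m[φ3→B] = [9, 4]
r1 m[φ3→Q] = [9, 5]
r1 m[φ4→A] = [7, 8]
r1 m[φ4→H] = [8, 6]
r1 m[φ5→N] = [4, 3]
r1 m[φ6→B] = [2, 4]
r1 m[B→φ0] = [1, 1]
r1 m[B→φ3] = [1, 1]
r1 m[B→φ6] = [1, 1]
r1 m[P→φ0] = [1, 1]
r1 m[P→φ1] = [1, 1]
r1 m[P→φ2] = [1, 1]
r1 m[R→φ0] = [1, 1]
r1 m[A→φ2] = [1, 1]
r1 m[A→φ4] = [1, 1]
r1 m[G→φ2] = [1, 1]
r1 m[N→φ1] = [1, 1]
r1 m[N→φ5] = [1, 1]
r1 m[Q→φ3] = [1, 1]
r1 m[H→φ4] = [1, 1]
r2 m[φ0→B] = [6, 8]
r2 m[φ0→P] = [8, 6]
r2 m[φ0→R] = [6, 8]
r2 m[φ1→P] = [7, 3]
r2 m[φ1→N] = [7, 4]
r2 m[φ2→P] = [8, 7]
r2 m[φ2→A] = [7, 8]
r2 m[φ2→G] = [7, 8]
r2 m[φ3→B] = [9, 4]
r2 m[φ3→Q] = [9, 5]
r2 m[φ4→A] = [7, 8]
r2 m[φ4→H] = [8, 6]
r2 m[φ5→N] = [4, 3]
r2 m[φ6→B] = [2, 4]
r2 m[B→φ0] = [18, 16]
r2 m[B→φ3] = [12, 32]
r2 m[B→φ6] = [54, 32]
r2 m[P→φ0] = [56, 21]
r2 m[P→φ1] = [64, 42]
r2 m[P→φ2] = [56, 18]
r2 m[R→φ0] = [1, 1]
r2 m[A→φ2] = [7, 8]
r2 m[A→φ4] = [7, 8]
r2 m[G→φ2] = [1, 1]
r2 m[N→φ1] = [4, 3]
r2 m[N→φ5] = [7, 4]
r2 m[Q→φ3] = [1, 1]
r2 m[H→φ4] = [1, 1]
r3 m[φ0→B] = [336, 448]
r3 m[φ0→P] = [128, 96]
r3 m[φ0→R] = [6048, 7168]
r3 m[φ1→P] = [28, 12]
r3 m[φ1→N] = [448, 256]
r3 m[φ2→P] = [64, 56]
r3 m[φ2→A] = [392, 448]
r3 m[φ2→G] = [3136, 3584]
r3 m[φ3→B] = [9, 4]
r3 m[φ3→Q] = [108, 128]
r3 m[φ4→A] = [7, 8]
r3 m[φ4→H] = [64, 48]
r3 m[φ5→N] = [4, 3]
r3 m[φ6→B] = [2, 4]
r3 m[B→φ0] = [18, 16]
r3 m[B→φ3] = [12, 32]
r3 m[B→φ6] = [54, 32]
r3 m[P→φ0] = [56, 21]
r3 m[P→φ1] = [64, 42]
r3 m[P→φ2] = [56, 18]
r3 m[R→φ0] = [1, 1]
r3 m[A→φ2] = [7, 8]
r3 m[A→φ4] = [7, 8]
r3 m[G→φ2] = [1, 1]
r3 m[N→φ1] = [4, 3]
r3 m[N→φ5] = [7, 4]
r3 m[Q→φ3] = [1, 1]
r3 m[H→φ4] = [1, 1]
r4 m[φ0→B] = [336, 448]
r4 m[φ0→P] = [128, 96]
r4 m[φ0→R] = [6048, 7168]
r4 m[φ1→P] = [28, 12]
r4 m[φ1→N] = [448, 256]
r4 m[φ2→P] = [64, 56]
r4 m[φ2→A] = [392, 448]
r4 m[φ2→G] = [3136, 3584]
r4 m[φ3→B] = [9, 4]
r4 m[φ3→Q] = [108, 128]
r4 m[φ4→A] = [7, 8]
r4 m[φ4→H] = [64, 48]
r4 m[φ5→N] = [4, 3]
r4 m[φ6→B] = [2, 4]
r4 m[B→φ0] = [18, 16]
r4 m[B→φ3] = [672, 1792]
r4 m[B→φ6] = [3024, 1792]
r4 m[P→φ0] = [1792, 672]
r4 m[P→φ1] = [8192, 5376]
r4 m[P→φ2] = [3584, 1152]
r4 m[R→φ0] = [1, 1]
r4 m[A→φ2] = [7, 8]
r4 m[A→φ4] = [392, 448]
r4 m[G→φ2] = [1, 1]
r4 m[N→φ1] = [4, 3]
r4 m[N→φ5] = [448, 256]
r4 m[Q→φ3] = [1, 1]
r4 m[H→φ4] = [1, 1]
r5 m[φ0→B] = [10752, 14336]
r5 m[φ0→P] = [128, 96]
r5 m[φ0→R] = [193536, 229376]
r5 m[φ1→P] = [28, 12]
r5 m[φ1→N] = [57344, 32768]
r5 m[φ2→P] = [64, 56]
r5 m[φ2→A] = [25088, 28672]
r5 m[φ2→G] = [200704, 229376]
r5 m[φ3→B] = [9, 4]
r5 m[φ3→Q] = [6048, 7168]
r5 m[φ4→A] = [7, 8]
r5 m[φ4→H] = [3584, 2688]
r5 m[φ5→N] = [4, 3]
r5 m[φ6→B] = [2, 4]
r5 m[B→φ0] = [18, 16]
r5 m[B→φ3] = [672, 1792]
r5 m[B→φ6] = [3024, 1792]
r5 m[P→φ0] = [1792, 672]
r5 m[P→φ1] = [8192, 5376]
r5 m[P→φ2] = [3584, 1152]
r5 m[R→φ0] = [1, 1]
r5 m[A→φ2] = [7, 8]
r5 m[A→φ4] = [392, 448]
r5 m[G→φ2] = [1, 1]
r5 m[N→φ1] = [4, 3]
r5 m[N→φ5] = [448, 256]
r5 m[Q→φ3] = [1, 1]
r5 m[H→φ4] = [1, 1]
r6 m[φ0→B] = [10752, 14336]
r6 m[φ0→P] = [128, 96]
r6 m[φ0→R] = [193536, 229376]
r6 m[φ1→P] = [28, 12]
r6 m[φ1→N] = [57344, 32768]
r6 m[φ2→P] = [64, 56]
r6 m[φ2→A] = [25088, 28672]
r6 m[φ2→G] = [200704, 229376]
r6 m[φ3→B] = [9, 4]
r6 m[φ3→Q] = [6048, 7168]
r6 m[φ4→A] = [7, 8]
r6 m[φ4→H] = [3584, 2688]
r6 m[φ5→N] = [4, 3]
r6 m[φ6→B] = [2, 4]
r6 m[B→φ0] = [18, 16]
r6 m[B→φ3] = [21504, 57344]
r6 m[B→φ6] = [96768, 57344]
r6 m[P→φ0] = [1792, 672]
r6 m[P→φ1] = [8192, 5376]
r6 m[P→φ2] = [3584, 1152]
r6 m[R→φ0] = [1, 1]
r6 m[A→φ2] = [7, 8]
r6 m[A→φ4] = [25088, 28672]
r6 m[G→φ2] = [1, 1]
r6 m[N→φ1] = [4, 3]
r6 m[N→φ5] = [57344, 32768]
r6 m[Q→φ3] = [1, 1]
r6 m[H→φ4] = [1, 1]
r7 m[φ0→B] = [10752, 14336]
r7 m[φ0→P] = [128, 96]
r7 m[φ0→R] = [193536, 229376]
r7 m[φ1→P] = [28, 12]
r7 m[φ1→N] = [57344, 32768]
r7 m[φ2→P] = [64, 56]
r7 m[φ2→A] = [25088, 28672]
r7 m[φ2→G] = [200704, 229376]
r7 m[φ3→B] = [9, 4]
r7 m[φ3→Q] = [193536, 229376]
r7 m[φ4→A] = [7, 8]
r7 m[φ4→H] = [229376, 172032]
r7 m[φ5→N] = [4, 3]
r7 m[φ6→B] = [2, 4]
r7 m[B→φ0] = [18, 16]
r7 m[B→φ3] = [21504, 57344]
r7 m[B→φ6] = [96768, 57344]
r7 m[P→φ0] = [1792, 672]
r7 m[P→φ1] = [8192, 5376]
r7 m[P→φ2] = [3584, 1152]
r7 m[R→φ0] = [1, 1]
r7 m[A→φ2] = [7, 8]
r7 m[A→φ4] = [25088, 28672]
r7 m[G→φ2] = [1, 1]
r7 m[N→φ1] = [4, 3]
r7 m[N→φ5] = [57344, 32768]
r7 m[Q→φ3] = [1, 1]
r7 m[H→φ4] = [1, 1]
r8 m[φ0→B] = [10752, 14336]
r8 m[φ0→P] = [128, 96]
r8 m[φ0→R] = [193536, 229376]
r8 m[φ1→P] = [28, 12]
r8 m[φ1→N] = [57344, 32768]
r8 m[φ2→P] = [64, 56]
r8 m[φ2→A] = [25088, 28672]
r8 m[φ2→G] = [200704, 229376]
r8 m[φ3→B] = [9, 4]
r8 m[φ3→Q] = [193536, 229376]
r8 m[φ4→A] = [7, 8]
r8 m[φ4→H] = [229376, 172032]
r8 m[φ5→N] = [4, 3]
r8 m[φ6→B] = [2, 4]
r8 m[B→φ0] = [18, 16]
r8 m[B→φ3] = [21504, 57344]
r8 m[B→φ6] = [96768, 57344]
r8 m[P→φ0] = [1792, 672]
r8 m[P→φ1] = [8192, 5376]
r8 m[P→φ2] = [3584, 1152]
r8 m[R→φ0] = [1, 1]
r8 m[A→φ2] = [7, 8]
r8 m[A→φ4] = [25088, 28672]
r8 m[G→φ2] = [1, 1]
r8 m[N→φ1] = [4, 3]
r8 m[N→φ5] = [57344, 32768]
r8 m[Q→φ3] = [1, 1]
r8 m[H→φ4] = [1, 1]
fixed point reached at round 8
traceback from B: (B=1, P=0, R=1, A=1, G=1, N=0, Q=1, H=0), score=229376

assignment: (B=1, P=0, R=1, A=1, G=1, N=0, Q=1, H=0); score = 229376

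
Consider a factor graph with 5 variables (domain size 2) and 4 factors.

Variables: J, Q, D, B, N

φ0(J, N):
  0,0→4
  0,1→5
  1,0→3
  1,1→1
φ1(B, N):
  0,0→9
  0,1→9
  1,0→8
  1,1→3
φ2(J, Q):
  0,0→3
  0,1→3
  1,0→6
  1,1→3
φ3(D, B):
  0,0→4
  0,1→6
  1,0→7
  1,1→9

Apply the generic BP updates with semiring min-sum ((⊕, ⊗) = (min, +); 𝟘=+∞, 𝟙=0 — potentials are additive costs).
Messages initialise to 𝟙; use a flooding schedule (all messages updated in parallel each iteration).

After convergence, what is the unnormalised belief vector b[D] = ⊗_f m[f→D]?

init: all messages = 𝟙 over 2 values
r1 m[φ0→J] = [4, 1]
r1 m[φ0→N] = [3, 1]
r1 m[φ1→B] = [9, 3]
r1 m[φ1→N] = [8, 3]
r1 m[φ2→J] = [3, 3]
r1 m[φ2→Q] = [3, 3]
r1 m[φ3→D] = [4, 7]
r1 m[φ3→B] = [4, 6]
r1 m[J→φ0] = [0, 0]
r1 m[J→φ2] = [0, 0]
r1 m[Q→φ2] = [0, 0]
r1 m[D→φ3] = [0, 0]
r1 m[B→φ1] = [0, 0]
r1 m[B→φ3] = [0, 0]
r1 m[N→φ0] = [0, 0]
r1 m[N→φ1] = [0, 0]
r2 m[φ0→J] = [4, 1]
r2 m[φ0→N] = [3, 1]
r2 m[φ1→B] = [9, 3]
r2 m[φ1→N] = [8, 3]
r2 m[φ2→J] = [3, 3]
r2 m[φ2→Q] = [3, 3]
r2 m[φ3→D] = [4, 7]
r2 m[φ3→B] = [4, 6]
r2 m[J→φ0] = [3, 3]
r2 m[J→φ2] = [4, 1]
r2 m[Q→φ2] = [0, 0]
r2 m[D→φ3] = [0, 0]
r2 m[B→φ1] = [4, 6]
r2 m[B→φ3] = [9, 3]
r2 m[N→φ0] = [8, 3]
r2 m[N→φ1] = [3, 1]
r3 m[φ0→J] = [8, 4]
r3 m[φ0→N] = [6, 4]
r3 m[φ1→B] = [10, 4]
r3 m[φ1→N] = [13, 9]
r3 m[φ2→J] = [3, 3]
r3 m[φ2→Q] = [7, 4]
r3 m[φ3→D] = [9, 12]
r3 m[φ3→B] = [4, 6]
r3 m[J→φ0] = [3, 3]
r3 m[J→φ2] = [4, 1]
r3 m[Q→φ2] = [0, 0]
r3 m[D→φ3] = [0, 0]
r3 m[B→φ1] = [4, 6]
r3 m[B→φ3] = [9, 3]
r3 m[N→φ0] = [8, 3]
r3 m[N→φ1] = [3, 1]
r4 m[φ0→J] = [8, 4]
r4 m[φ0→N] = [6, 4]
r4 m[φ1→B] = [10, 4]
r4 m[φ1→N] = [13, 9]
r4 m[φ2→J] = [3, 3]
r4 m[φ2→Q] = [7, 4]
r4 m[φ3→D] = [9, 12]
r4 m[φ3→B] = [4, 6]
r4 m[J→φ0] = [3, 3]
r4 m[J→φ2] = [8, 4]
r4 m[Q→φ2] = [0, 0]
r4 m[D→φ3] = [0, 0]
r4 m[B→φ1] = [4, 6]
r4 m[B→φ3] = [10, 4]
r4 m[N→φ0] = [13, 9]
r4 m[N→φ1] = [6, 4]
r5 m[φ0→J] = [14, 10]
r5 m[φ0→N] = [6, 4]
r5 m[φ1→B] = [13, 7]
r5 m[φ1→N] = [13, 9]
r5 m[φ2→J] = [3, 3]
r5 m[φ2→Q] = [10, 7]
r5 m[φ3→D] = [10, 13]
r5 m[φ3→B] = [4, 6]
r5 m[J→φ0] = [3, 3]
r5 m[J→φ2] = [8, 4]
r5 m[Q→φ2] = [0, 0]
r5 m[D→φ3] = [0, 0]
r5 m[B→φ1] = [4, 6]
r5 m[B→φ3] = [10, 4]
r5 m[N→φ0] = [13, 9]
r5 m[N→φ1] = [6, 4]
r6 m[φ0→J] = [14, 10]
r6 m[φ0→N] = [6, 4]
r6 m[φ1→B] = [13, 7]
r6 m[φ1→N] = [13, 9]
r6 m[φ2→J] = [3, 3]
r6 m[φ2→Q] = [10, 7]
r6 m[φ3→D] = [10, 13]
r6 m[φ3→B] = [4, 6]
r6 m[J→φ0] = [3, 3]
r6 m[J→φ2] = [14, 10]
r6 m[Q→φ2] = [0, 0]
r6 m[D→φ3] = [0, 0]
r6 m[B→φ1] = [4, 6]
r6 m[B→φ3] = [13, 7]
r6 m[N→φ0] = [13, 9]
r6 m[N→φ1] = [6, 4]
r7 m[φ0→J] = [14, 10]
r7 m[φ0→N] = [6, 4]
r7 m[φ1→B] = [13, 7]
r7 m[φ1→N] = [13, 9]
r7 m[φ2→J] = [3, 3]
r7 m[φ2→Q] = [16, 13]
r7 m[φ3→D] = [13, 16]
r7 m[φ3→B] = [4, 6]
r7 m[J→φ0] = [3, 3]
r7 m[J→φ2] = [14, 10]
r7 m[Q→φ2] = [0, 0]
r7 m[D→φ3] = [0, 0]
r7 m[B→φ1] = [4, 6]
r7 m[B→φ3] = [13, 7]
r7 m[N→φ0] = [13, 9]
r7 m[N→φ1] = [6, 4]
r8 m[φ0→J] = [14, 10]
r8 m[φ0→N] = [6, 4]
r8 m[φ1→B] = [13, 7]
r8 m[φ1→N] = [13, 9]
r8 m[φ2→J] = [3, 3]
r8 m[φ2→Q] = [16, 13]
r8 m[φ3→D] = [13, 16]
r8 m[φ3→B] = [4, 6]
r8 m[J→φ0] = [3, 3]
r8 m[J→φ2] = [14, 10]
r8 m[Q→φ2] = [0, 0]
r8 m[D→φ3] = [0, 0]
r8 m[B→φ1] = [4, 6]
r8 m[B→φ3] = [13, 7]
r8 m[N→φ0] = [13, 9]
r8 m[N→φ1] = [6, 4]
fixed point reached at round 8
b[D] = ⊗ incoming = [13, 16]

b[D] = [13, 16]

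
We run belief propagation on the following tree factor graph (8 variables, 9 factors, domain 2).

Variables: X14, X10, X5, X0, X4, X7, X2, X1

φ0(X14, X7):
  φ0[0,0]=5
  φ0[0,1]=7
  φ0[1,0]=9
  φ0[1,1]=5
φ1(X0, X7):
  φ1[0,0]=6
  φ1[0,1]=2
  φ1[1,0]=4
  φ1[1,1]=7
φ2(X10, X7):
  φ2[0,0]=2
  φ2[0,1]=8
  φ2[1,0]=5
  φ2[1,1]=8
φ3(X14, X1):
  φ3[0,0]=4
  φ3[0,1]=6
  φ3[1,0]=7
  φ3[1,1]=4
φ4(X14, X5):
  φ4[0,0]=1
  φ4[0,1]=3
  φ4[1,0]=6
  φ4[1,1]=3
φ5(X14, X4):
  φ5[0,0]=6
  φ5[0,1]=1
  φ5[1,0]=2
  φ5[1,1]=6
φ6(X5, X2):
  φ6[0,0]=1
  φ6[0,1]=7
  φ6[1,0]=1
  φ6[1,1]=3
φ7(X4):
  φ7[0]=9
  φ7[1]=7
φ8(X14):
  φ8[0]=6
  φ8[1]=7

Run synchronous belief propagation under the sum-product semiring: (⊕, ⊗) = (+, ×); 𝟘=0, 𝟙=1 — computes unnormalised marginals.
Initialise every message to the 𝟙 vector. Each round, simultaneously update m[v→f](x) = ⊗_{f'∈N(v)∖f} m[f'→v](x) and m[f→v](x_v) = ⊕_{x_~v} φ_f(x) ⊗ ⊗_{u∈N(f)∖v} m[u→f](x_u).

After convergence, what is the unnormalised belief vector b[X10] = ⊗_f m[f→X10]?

b[X10] = [193900800, 279724800]

init: all messages = 𝟙 over 2 values
r1 m[φ0→X14] = [12, 14]
r1 m[φ0→X7] = [14, 12]
r1 m[φ1→X0] = [8, 11]
r1 m[φ1→X7] = [10, 9]
r1 m[φ2→X10] = [10, 13]
r1 m[φ2→X7] = [7, 16]
r1 m[φ3→X14] = [10, 11]
r1 m[φ3→X1] = [11, 10]
r1 m[φ4→X14] = [4, 9]
r1 m[φ4→X5] = [7, 6]
r1 m[φ5→X14] = [7, 8]
r1 m[φ5→X4] = [8, 7]
r1 m[φ6→X5] = [8, 4]
r1 m[φ6→X2] = [2, 10]
r1 m[φ7→X4] = [9, 7]
r1 m[φ8→X14] = [6, 7]
r1 m[X14→φ0] = [1, 1]
r1 m[X14→φ3] = [1, 1]
r1 m[X14→φ4] = [1, 1]
r1 m[X14→φ5] = [1, 1]
r1 m[X14→φ8] = [1, 1]
r1 m[X10→φ2] = [1, 1]
r1 m[X5→φ4] = [1, 1]
r1 m[X5→φ6] = [1, 1]
r1 m[X0→φ1] = [1, 1]
r1 m[X4→φ5] = [1, 1]
r1 m[X4→φ7] = [1, 1]
r1 m[X7→φ0] = [1, 1]
r1 m[X7→φ1] = [1, 1]
r1 m[X7→φ2] = [1, 1]
r1 m[X2→φ6] = [1, 1]
r1 m[X1→φ3] = [1, 1]
r2 m[φ0→X14] = [12, 14]
r2 m[φ0→X7] = [14, 12]
r2 m[φ1→X0] = [8, 11]
r2 m[φ1→X7] = [10, 9]
r2 m[φ2→X10] = [10, 13]
r2 m[φ2→X7] = [7, 16]
r2 m[φ3→X14] = [10, 11]
r2 m[φ3→X1] = [11, 10]
r2 m[φ4→X14] = [4, 9]
r2 m[φ4→X5] = [7, 6]
r2 m[φ5→X14] = [7, 8]
r2 m[φ5→X4] = [8, 7]
r2 m[φ6→X5] = [8, 4]
r2 m[φ6→X2] = [2, 10]
r2 m[φ7→X4] = [9, 7]
r2 m[φ8→X14] = [6, 7]
r2 m[X14→φ0] = [1680, 5544]
r2 m[X14→φ3] = [2016, 7056]
r2 m[X14→φ4] = [5040, 8624]
r2 m[X14→φ5] = [2880, 9702]
r2 m[X14→φ8] = [3360, 11088]
r2 m[X10→φ2] = [1, 1]
r2 m[X5→φ4] = [8, 4]
r2 m[X5→φ6] = [7, 6]
r2 m[X0→φ1] = [1, 1]
r2 m[X4→φ5] = [9, 7]
r2 m[X4→φ7] = [8, 7]
r2 m[X7→φ0] = [70, 144]
r2 m[X7→φ1] = [98, 192]
r2 m[X7→φ2] = [140, 108]
r2 m[X2→φ6] = [1, 1]
r2 m[X1→φ3] = [1, 1]
r3 m[φ0→X14] = [1358, 1350]
r3 m[φ0→X7] = [58296, 39480]
r3 m[φ1→X0] = [972, 1736]
r3 m[φ1→X7] = [10, 9]
r3 m[φ2→X10] = [1144, 1564]
r3 m[φ2→X7] = [7, 16]
r3 m[φ3→X14] = [10, 11]
r3 m[φ3→X1] = [57456, 40320]
r3 m[φ4→X14] = [20, 60]
r3 m[φ4→X5] = [56784, 40992]
r3 m[φ5→X14] = [61, 60]
r3 m[φ5→X4] = [36684, 61092]
r3 m[φ6→X5] = [8, 4]
r3 m[φ6→X2] = [13, 67]
r3 m[φ7→X4] = [9, 7]
r3 m[φ8→X14] = [6, 7]
r3 m[X14→φ0] = [1680, 5544]
r3 m[X14→φ3] = [2016, 7056]
r3 m[X14→φ4] = [5040, 8624]
r3 m[X14→φ5] = [2880, 9702]
r3 m[X14→φ8] = [3360, 11088]
r3 m[X10→φ2] = [1, 1]
r3 m[X5→φ4] = [8, 4]
r3 m[X5→φ6] = [7, 6]
r3 m[X0→φ1] = [1, 1]
r3 m[X4→φ5] = [9, 7]
r3 m[X4→φ7] = [8, 7]
r3 m[X7→φ0] = [70, 144]
r3 m[X7→φ1] = [98, 192]
r3 m[X7→φ2] = [140, 108]
r3 m[X2→φ6] = [1, 1]
r3 m[X1→φ3] = [1, 1]
r4 m[φ0→X14] = [1358, 1350]
r4 m[φ0→X7] = [58296, 39480]
r4 m[φ1→X0] = [972, 1736]
r4 m[φ1→X7] = [10, 9]
r4 m[φ2→X10] = [1144, 1564]
r4 m[φ2→X7] = [7, 16]
r4 m[φ3→X14] = [10, 11]
r4 m[φ3→X1] = [57456, 40320]
r4 m[φ4→X14] = [20, 60]
r4 m[φ4→X5] = [56784, 40992]
r4 m[φ5→X14] = [61, 60]
r4 m[φ5→X4] = [36684, 61092]
r4 m[φ6→X5] = [8, 4]
r4 m[φ6→X2] = [13, 67]
r4 m[φ7→X4] = [9, 7]
r4 m[φ8→X14] = [6, 7]
r4 m[X14→φ0] = [73200, 277200]
r4 m[X14→φ3] = [9940560, 34020000]
r4 m[X14→φ4] = [4970280, 6237000]
r4 m[X14→φ5] = [1629600, 6237000]
r4 m[X14→φ8] = [16567600, 53460000]
r4 m[X10→φ2] = [1, 1]
r4 m[X5→φ4] = [8, 4]
r4 m[X5→φ6] = [56784, 40992]
r4 m[X0→φ1] = [1, 1]
r4 m[X4→φ5] = [9, 7]
r4 m[X4→φ7] = [36684, 61092]
r4 m[X7→φ0] = [70, 144]
r4 m[X7→φ1] = [408072, 631680]
r4 m[X7→φ2] = [582960, 355320]
r4 m[X2→φ6] = [1, 1]
r4 m[X1→φ3] = [1, 1]
r5 m[φ0→X14] = [1358, 1350]
r5 m[φ0→X7] = [2860800, 1898400]
r5 m[φ1→X0] = [3711792, 6054048]
r5 m[φ1→X7] = [10, 9]
r5 m[φ2→X10] = [4008480, 5757360]
r5 m[φ2→X7] = [7, 16]
r5 m[φ3→X14] = [10, 11]
r5 m[φ3→X1] = [277902240, 195723360]
r5 m[φ4→X14] = [20, 60]
r5 m[φ4→X5] = [42392280, 33621840]
r5 m[φ5→X14] = [61, 60]
r5 m[φ5→X4] = [22251600, 39051600]
r5 m[φ6→X5] = [8, 4]
r5 m[φ6→X2] = [97776, 520464]
r5 m[φ7→X4] = [9, 7]
r5 m[φ8→X14] = [6, 7]
r5 m[X14→φ0] = [73200, 277200]
r5 m[X14→φ3] = [9940560, 34020000]
r5 m[X14→φ4] = [4970280, 6237000]
r5 m[X14→φ5] = [1629600, 6237000]
r5 m[X14→φ8] = [16567600, 53460000]
r5 m[X10→φ2] = [1, 1]
r5 m[X5→φ4] = [8, 4]
r5 m[X5→φ6] = [56784, 40992]
r5 m[X0→φ1] = [1, 1]
r5 m[X4→φ5] = [9, 7]
r5 m[X4→φ7] = [36684, 61092]
r5 m[X7→φ0] = [70, 144]
r5 m[X7→φ1] = [408072, 631680]
r5 m[X7→φ2] = [582960, 355320]
r5 m[X2→φ6] = [1, 1]
r5 m[X1→φ3] = [1, 1]
r6 m[φ0→X14] = [1358, 1350]
r6 m[φ0→X7] = [2860800, 1898400]
r6 m[φ1→X0] = [3711792, 6054048]
r6 m[φ1→X7] = [10, 9]
r6 m[φ2→X10] = [4008480, 5757360]
r6 m[φ2→X7] = [7, 16]
r6 m[φ3→X14] = [10, 11]
r6 m[φ3→X1] = [277902240, 195723360]
r6 m[φ4→X14] = [20, 60]
r6 m[φ4→X5] = [42392280, 33621840]
r6 m[φ5→X14] = [61, 60]
r6 m[φ5→X4] = [22251600, 39051600]
r6 m[φ6→X5] = [8, 4]
r6 m[φ6→X2] = [97776, 520464]
r6 m[φ7→X4] = [9, 7]
r6 m[φ8→X14] = [6, 7]
r6 m[X14→φ0] = [73200, 277200]
r6 m[X14→φ3] = [9940560, 34020000]
r6 m[X14→φ4] = [4970280, 6237000]
r6 m[X14→φ5] = [1629600, 6237000]
r6 m[X14→φ8] = [16567600, 53460000]
r6 m[X10→φ2] = [1, 1]
r6 m[X5→φ4] = [8, 4]
r6 m[X5→φ6] = [42392280, 33621840]
r6 m[X0→φ1] = [1, 1]
r6 m[X4→φ5] = [9, 7]
r6 m[X4→φ7] = [22251600, 39051600]
r6 m[X7→φ0] = [70, 144]
r6 m[X7→φ1] = [20025600, 30374400]
r6 m[X7→φ2] = [28608000, 17085600]
r6 m[X2→φ6] = [1, 1]
r6 m[X1→φ3] = [1, 1]
r7 m[φ0→X14] = [1358, 1350]
r7 m[φ0→X7] = [2860800, 1898400]
r7 m[φ1→X0] = [180902400, 292723200]
r7 m[φ1→X7] = [10, 9]
r7 m[φ2→X10] = [193900800, 279724800]
r7 m[φ2→X7] = [7, 16]
r7 m[φ3→X14] = [10, 11]
r7 m[φ3→X1] = [277902240, 195723360]
r7 m[φ4→X14] = [20, 60]
r7 m[φ4→X5] = [42392280, 33621840]
r7 m[φ5→X14] = [61, 60]
r7 m[φ5→X4] = [22251600, 39051600]
r7 m[φ6→X5] = [8, 4]
r7 m[φ6→X2] = [76014120, 397611480]
r7 m[φ7→X4] = [9, 7]
r7 m[φ8→X14] = [6, 7]
r7 m[X14→φ0] = [73200, 277200]
r7 m[X14→φ3] = [9940560, 34020000]
r7 m[X14→φ4] = [4970280, 6237000]
r7 m[X14→φ5] = [1629600, 6237000]
r7 m[X14→φ8] = [16567600, 53460000]
r7 m[X10→φ2] = [1, 1]
r7 m[X5→φ4] = [8, 4]
r7 m[X5→φ6] = [42392280, 33621840]
r7 m[X0→φ1] = [1, 1]
r7 m[X4→φ5] = [9, 7]
r7 m[X4→φ7] = [22251600, 39051600]
r7 m[X7→φ0] = [70, 144]
r7 m[X7→φ1] = [20025600, 30374400]
r7 m[X7→φ2] = [28608000, 17085600]
r7 m[X2→φ6] = [1, 1]
r7 m[X1→φ3] = [1, 1]
r8 m[φ0→X14] = [1358, 1350]
r8 m[φ0→X7] = [2860800, 1898400]
r8 m[φ1→X0] = [180902400, 292723200]
r8 m[φ1→X7] = [10, 9]
r8 m[φ2→X10] = [193900800, 279724800]
r8 m[φ2→X7] = [7, 16]
r8 m[φ3→X14] = [10, 11]
r8 m[φ3→X1] = [277902240, 195723360]
r8 m[φ4→X14] = [20, 60]
r8 m[φ4→X5] = [42392280, 33621840]
r8 m[φ5→X14] = [61, 60]
r8 m[φ5→X4] = [22251600, 39051600]
r8 m[φ6→X5] = [8, 4]
r8 m[φ6→X2] = [76014120, 397611480]
r8 m[φ7→X4] = [9, 7]
r8 m[φ8→X14] = [6, 7]
r8 m[X14→φ0] = [73200, 277200]
r8 m[X14→φ3] = [9940560, 34020000]
r8 m[X14→φ4] = [4970280, 6237000]
r8 m[X14→φ5] = [1629600, 6237000]
r8 m[X14→φ8] = [16567600, 53460000]
r8 m[X10→φ2] = [1, 1]
r8 m[X5→φ4] = [8, 4]
r8 m[X5→φ6] = [42392280, 33621840]
r8 m[X0→φ1] = [1, 1]
r8 m[X4→φ5] = [9, 7]
r8 m[X4→φ7] = [22251600, 39051600]
r8 m[X7→φ0] = [70, 144]
r8 m[X7→φ1] = [20025600, 30374400]
r8 m[X7→φ2] = [28608000, 17085600]
r8 m[X2→φ6] = [1, 1]
r8 m[X1→φ3] = [1, 1]
fixed point reached at round 8
b[X10] = ⊗ incoming = [193900800, 279724800]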